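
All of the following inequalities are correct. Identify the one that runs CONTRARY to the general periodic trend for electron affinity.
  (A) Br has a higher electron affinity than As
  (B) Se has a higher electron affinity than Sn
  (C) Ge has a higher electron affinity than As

(C)

The general trend: electron affinity increases across a period and decreases down a group.
(A) Br (period 4, group 17) vs As (period 4, group 15): the stated order agrees with the simple trend.
(B) Se (period 4, group 16) vs Sn (period 5, group 14): the stated order agrees with the simple trend.
(C) Ge (period 4, group 14) vs As (period 4, group 15): the stated order contradicts the simple trend.
The exception is (C): adding an electron to As's half-filled 4p³ is unfavourable, so Ge (4p²) has the more exothermic EA.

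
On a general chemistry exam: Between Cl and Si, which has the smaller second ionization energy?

Si

Consider each +1 ion: Cl⁺ still has 6 valence electrons; Si⁺ still has 3 valence electrons.
All are still removing valence electrons, so compare the +1 ions as you would atoms: IE_2 generally rises across a period (higher Z_eff) and falls down a group (larger shell), subject to the usual subshell exceptions.
Valence configurations: Cl⁺ [Ne]3s²3p⁴, Si⁺ [Ne]3s²3p¹.
Approximate IE_2 values (kJ/mol): Cl 2298, Si 1577.
So the second ionization energies run Si < Cl.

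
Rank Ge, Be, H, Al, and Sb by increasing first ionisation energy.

H is in period 1, group 1; Be is in period 2, group 2; Al is in period 3, group 13; Ge is in period 4, group 14; Sb is in period 5, group 15.
IE₁ increases left→right with effective nuclear charge and decreases top→bottom as the valence shell moves farther out.
These sit on a diagonal, where the across-period and down-group effects partly cancel.
Ge > Al: period and group pull opposite ways; the across-period shift dominates (762 vs 578 kJ/mol).
Sb > Ge: the two effects oppose for this pair; the across-period effect wins (831 vs 762 kJ/mol).
Be > Sb: the two effects oppose for this pair; the down-group effect wins (900 vs 831 kJ/mol).
H > Be: the two effects oppose for this pair; the down-group effect wins (1312 vs 900 kJ/mol).
For reference (kJ/mol): H 1312, Be 900, Al 578, Ge 762, Sb 831.
So from lowest to highest: Al < Ge < Sb < Be < H.

Al, Ge, Sb, Be, H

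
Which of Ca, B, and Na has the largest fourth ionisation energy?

IE_4 is the cost of taking one more electron from the +3 cation: Ca³⁺ is already 1 electron into the core; B³⁺ is the bare [He] core; Na³⁺ is already 2 electrons into the core.
All of these are removing an electron from a noble-gas core or deeper; the smaller core (lower principal quantum number) is held far more tightly, and within a period the higher nuclear charge binds the same core more tightly.
Tabulated IE_4 (kJ/mol): Ca 6491, B 25026, Na 9543.
So the fourth ionization energies run Ca < Na < B.

B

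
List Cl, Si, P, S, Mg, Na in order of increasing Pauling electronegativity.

Na < Mg < Si < P < S < Cl

Na is in period 3, group 1; Mg is in period 3, group 2; Si is in period 3, group 14; P is in period 3, group 15; S is in period 3, group 16; Cl is in period 3, group 17.
Smaller atoms with higher effective nuclear charge are more electronegative.
All lie in period 3, so electronegativity increases left to right.
So from lowest to highest: Na < Mg < Si < P < S < Cl.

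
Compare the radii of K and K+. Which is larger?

Forming K+ removes 1 electron from K. Fewer electrons for the same nuclear charge means less shielding and a higher Z_eff on the remaining electrons, and for main-group metals the entire outer shell is lost.
A cation is smaller than its parent atom: K+ < K.

K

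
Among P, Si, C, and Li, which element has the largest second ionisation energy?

Consider each +1 ion: P⁺ still has 4 valence electrons; Si⁺ still has 3 valence electrons; C⁺ still has 3 valence electrons; Li⁺ is the bare [He] core.
Pulling an electron out of a noble-gas core costs far more than removing a remaining valence electron, so Li sits at the high end of IE_2.
Valence configurations: P⁺ [Ne]3s²3p², Si⁺ [Ne]3s²3p¹, C⁺ [He]2s²2p¹.
Approximate IE_2 values (kJ/mol): P 1907, Si 1577, C 2353, Li 7298.
Hence IE_2: Si < P < C < Li.

Li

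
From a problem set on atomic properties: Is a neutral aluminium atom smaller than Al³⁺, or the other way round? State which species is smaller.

Al³⁺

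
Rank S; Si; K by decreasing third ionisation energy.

K > S > Si

The third ionization energy removes an electron from the +2 ion. For each element: S²⁺ still has 4 valence electrons; Si²⁺ still has 2 valence electrons; K²⁺ is already 1 electron into the core.
Breaking into a closed-shell core is much more expensive than removing a leftover valence electron — K has the largest IE_3 here.
Valence configurations: S²⁺ [Ne]3s²3p², Si²⁺ [Ne]3s².
Tabulated IE_3 (kJ/mol): S 3357, Si 3232, K 4420.
Putting it together, IE_3: Si < S < K.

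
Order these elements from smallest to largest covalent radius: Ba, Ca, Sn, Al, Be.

Be, Al, Sn, Ca, Ba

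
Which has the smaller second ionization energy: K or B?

B

IE_2 is the cost of taking one more electron from the +1 cation: K⁺ is the bare [Ar] core; B⁺ still has 2 valence electrons.
Pulling an electron out of a noble-gas core costs far more than removing a remaining valence electron, so K sits at the high end of IE_2.
The numbers (kJ/mol): K 3052, B 2427.
Putting it together, IE_2: B < K.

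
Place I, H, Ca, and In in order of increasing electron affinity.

Ca, In, H, I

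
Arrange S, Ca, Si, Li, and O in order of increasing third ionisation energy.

Si, S, Ca, O, Li

After 2 electrons have been removed, what remains? S²⁺ still has 4 valence electrons; Ca²⁺ is the bare [Ar] core; Si²⁺ still has 2 valence electrons; Li²⁺ is already 1 electron into the core; O²⁺ still has 4 valence electrons.
Usually core removal costs more than valence removal, but here the competition is close: a tightly held n=2 valence electron can cost more to remove than an n=3 core electron, so the actual values have to decide it.
Valence configurations: S²⁺ [Ne]3s²3p², Si²⁺ [Ne]3s², O²⁺ [He]2s²2p².
Approximate IE_3 values (kJ/mol): S 3357, Ca 4912, Si 3232, Li 11815, O 5300.
Overall IE_3 order: Si < S < Ca < O < Li.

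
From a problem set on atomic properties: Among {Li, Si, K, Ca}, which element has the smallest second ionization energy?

Ca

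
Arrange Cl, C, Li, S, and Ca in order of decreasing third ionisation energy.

Li > Ca > C > Cl > S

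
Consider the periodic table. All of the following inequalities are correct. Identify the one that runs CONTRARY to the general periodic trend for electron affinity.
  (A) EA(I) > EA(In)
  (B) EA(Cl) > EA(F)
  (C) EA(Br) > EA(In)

(B)

The general trend: electron affinity increases across a period and decreases down a group.
(A) I (period 5, group 17) vs In (period 5, group 13): the stated order agrees with the simple trend.
(B) Cl (period 3, group 17) vs F (period 2, group 17): the stated order contradicts the simple trend.
(C) Br (period 4, group 17) vs In (period 5, group 13): the stated order agrees with the simple trend.
The exception is (B): F's small 2p subshell makes the incoming electron feel strong e⁻–e⁻ repulsion, so Cl actually releases more energy on gaining an electron.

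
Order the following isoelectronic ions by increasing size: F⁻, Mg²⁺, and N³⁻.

Mg²⁺ < F⁻ < N³⁻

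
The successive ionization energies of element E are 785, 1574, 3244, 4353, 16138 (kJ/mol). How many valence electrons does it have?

4

Look for the largest jump between consecutive ionization energies: IE5/IE4 ≈ 3.7, far larger than any earlier ratio.
That jump marks the point where a core electron is being removed. So the atom has 4 valence electrons.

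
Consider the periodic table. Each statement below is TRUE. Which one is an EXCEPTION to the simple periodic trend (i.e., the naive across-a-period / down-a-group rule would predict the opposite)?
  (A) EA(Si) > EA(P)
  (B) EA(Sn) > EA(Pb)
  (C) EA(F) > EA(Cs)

(A)

The general trend: electron affinity increases across a period and decreases down a group.
(A) Si (period 3, group 14) vs P (period 3, group 15): the stated order contradicts the simple trend.
(B) Sn (period 5, group 14) vs Pb (period 6, group 14): the stated order agrees with the simple trend.
(C) F (period 2, group 17) vs Cs (period 6, group 1): the stated order agrees with the simple trend.
The exception is (A): adding an electron to P's half-filled 3p³ is unfavourable, so Si (3p²) has the more exothermic EA.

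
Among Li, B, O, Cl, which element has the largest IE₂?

Li

Consider each +1 ion: Li⁺ is the bare [He] core; B⁺ still has 2 valence electrons; O⁺ still has 5 valence electrons; Cl⁺ still has 6 valence electrons.
Core electrons are held far more tightly than valence electrons, so Li tops the IE_2 order.
Valence configurations: B⁺ [He]2s², O⁺ [He]2s²2p³, Cl⁺ [Ne]3s²3p⁴.
Approximate IE_2 values (kJ/mol): Li 7298, B 2427, O 3388, Cl 2298.
Overall IE_2 order: Cl < B < O < Li.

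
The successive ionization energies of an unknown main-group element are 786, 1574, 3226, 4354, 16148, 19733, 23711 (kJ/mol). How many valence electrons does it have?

Look for the largest jump between consecutive ionization energies: IE5/IE4 ≈ 3.7, far larger than any earlier ratio.
That jump marks the point where a core electron is being removed. So the atom has 4 valence electrons.

4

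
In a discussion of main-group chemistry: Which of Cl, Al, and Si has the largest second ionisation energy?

The second ionization energy removes an electron from the +1 ion. For each element: Cl⁺ still has 6 valence electrons; Al⁺ still has 2 valence electrons; Si⁺ still has 3 valence electrons.
All are still removing valence electrons, so compare the +1 ions as you would atoms: IE_2 generally rises across a period (higher Z_eff) and falls down a group (larger shell), subject to the usual subshell exceptions.
Valence configurations: Cl⁺ [Ne]3s²3p⁴, Al⁺ [Ne]3s², Si⁺ [Ne]3s²3p¹.
Si⁺ loses a lone 3p electron whereas Al⁺ must break into a filled 3s² pair, so IE_2(Al) > IE_2(Si) even though Si has the higher nuclear charge.
Tabulated IE_2 (kJ/mol): Cl 2298, Al 1817, Si 1577.
Hence IE_2: Si < Al < Cl.

Cl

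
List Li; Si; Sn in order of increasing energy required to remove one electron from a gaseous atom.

First ionization energy rises across a period (greater Z_eff holds electrons more tightly) and falls down a group (valence electrons are farther from the nucleus).
These span different periods and groups, so the two trends combine.
Sn > Li: period and group pull opposite ways; the across-period shift dominates (709 vs 520 kJ/mol).
Si > Sn: Si sits above Sn in group 14, so the down-group effect alone puts Si higher.
Approximate values (kJ/mol): Li 520, Si 786, Sn 709.
So from lowest to highest: Li < Sn < Si.

Li < Sn < Si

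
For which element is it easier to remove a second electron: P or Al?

Al

After 1 electron has been removed, what remains? P⁺ still has 4 valence electrons; Al⁺ still has 2 valence electrons.
All are still removing valence electrons, so compare the +1 ions as you would atoms: IE_2 generally rises across a period (higher Z_eff) and falls down a group (larger shell), subject to the usual subshell exceptions.
Valence configurations: P⁺ [Ne]3s²3p², Al⁺ [Ne]3s².
Approximate IE_2 values (kJ/mol): P 1907, Al 1817.
So the second ionization energies run Al < P.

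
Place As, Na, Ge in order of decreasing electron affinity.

Ge > As > Na

Na is in period 3, group 1; Ge is in period 4, group 14; As is in period 4, group 15.
EA tends to increase across a period and decrease down a group, though the pattern is less regular than for IE or radius.
These span different periods and groups, so the two trends combine.
As > Na: the two effects oppose for this pair; the across-period effect wins (78 vs 53 kJ/mol).
Ge > As: this pair runs against the simple trend — see the exception note.
Note the exception: Ge has a higher electron affinity than As, contrary to the simple trend — adding an electron to As's half-filled 4p³ is unfavourable, so Ge (4p²) has the more exothermic EA.
For reference (kJ/mol): Na 53, Ge 119, As 78.
So from highest to lowest: Ge > As > Na.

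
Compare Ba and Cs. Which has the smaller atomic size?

Atomic radius shrinks across a period as nuclear charge pulls the same shell inward, and grows down a group as new shells are added.
All lie in period 6, so atomic radius increases right to left.
So Ba has the smaller atomic size (Ba < Cs).

Ba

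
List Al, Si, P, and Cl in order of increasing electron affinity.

Al < P < Si < Cl

Al is in period 3, group 13; Si is in period 3, group 14; P is in period 3, group 15; Cl is in period 3, group 17.
Adding an electron releases more energy for atoms nearer the top right (short of the noble gases).
All lie in period 3; the across-period trend (electron affinity increases left to right) applies, with the exception below.
Note the exception: Si has a higher electron affinity than P, contrary to the simple trend — adding an electron to P's half-filled 3p³ is unfavourable, so Si (3p²) has the more exothermic EA.
Approximate values (kJ/mol): Al 42, Si 134, P 72, Cl 349.
So from lowest to highest: Al < P < Si < Cl.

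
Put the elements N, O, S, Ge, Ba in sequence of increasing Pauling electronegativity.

Smaller atoms with higher effective nuclear charge are more electronegative.
These span different periods and groups, so the two trends combine.
Ge > Ba: both effects reinforce here, so Ge is clearly the higher of the two.
S > Ge: relative to Ge, both the across-period and down-group shifts push S's electronegativity up.
N > S: the two effects oppose for this pair; the down-group effect wins (3.04 vs 2.58).
O > N: both are in period 2; the period trend gives O the larger value.
For reference (Pauling): N 3.04, O 3.44, S 2.58, Ge 2.01, Ba 0.89.
So from lowest to highest: Ba < Ge < S < N < O.

Ba < Ge < S < N < O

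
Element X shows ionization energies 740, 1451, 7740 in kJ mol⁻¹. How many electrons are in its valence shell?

2

Look for the largest jump between consecutive ionization energies: IE3/IE2 ≈ 5.3, far larger than any earlier ratio.
That jump marks the point where a core electron is being removed. So the atom has 2 valence electrons.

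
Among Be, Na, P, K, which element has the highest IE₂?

Na

Consider each +1 ion: Be⁺ still has 1 valence electron; Na⁺ is the bare [Ne] core; P⁺ still has 4 valence electrons; K⁺ is the bare [Ar] core.
Pulling an electron out of a noble-gas core costs far more than removing a remaining valence electron, so K and Na sit at the high end of IE_2.
Valence configurations: Be⁺ [He]2s¹, P⁺ [Ne]3s²3p².
The numbers (kJ/mol): Be 1757, Na 4562, P 1907, K 3052.
Overall IE_2 order: Be < P < K < Na.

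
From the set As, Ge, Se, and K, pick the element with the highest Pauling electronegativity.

Se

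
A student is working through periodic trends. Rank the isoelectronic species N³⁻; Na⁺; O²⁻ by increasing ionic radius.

Na⁺ < O²⁻ < N³⁻

All of these have 10 electrons, so size is governed by nuclear charge alone: the more protons, the stronger the pull on the same electron cloud, and the smaller the ion.
Nuclear charges: Na⁺ (Z=11), O²⁻ (Z=8), N³⁻ (Z=7).
Smallest to largest: Na⁺ < O²⁻ < N³⁻.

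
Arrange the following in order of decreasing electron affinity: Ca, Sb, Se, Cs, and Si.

Si is in period 3, group 14; Ca is in period 4, group 2; Se is in period 4, group 16; Sb is in period 5, group 15; Cs is in period 6, group 1.
Adding an electron releases more energy for atoms nearer the top right (short of the noble gases).
Here both period and group differ, so the two effects have to be weighed against each other.
Cs > Ca: this pair runs against the simple trend — see the exception note.
Sb > Cs: relative to Cs, both the across-period and down-group shifts push Sb's electron affinity up.
Si > Sb: period and group pull opposite ways; the down-group shift dominates (134 vs 103 kJ/mol).
Se > Si: period and group pull opposite ways; the across-period shift dominates (195 vs 134 kJ/mol).
Note the exception: Cs has a higher electron affinity than Ca, contrary to the simple trend — adding an electron to Ca (ns²) has to open a new, higher-energy np subshell, which is unfavourable.
For reference (kJ/mol): Si 134, Ca 2, Se 195, Sb 103, Cs 46.
So from highest to lowest: Se > Si > Sb > Cs > Ca.

Se > Si > Sb > Cs > Ca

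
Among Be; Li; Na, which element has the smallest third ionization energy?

Consider each +2 ion: Be²⁺ is the bare [He] core; Li²⁺ is already 1 electron into the core; Na²⁺ is already 1 electron into the core.
All of these are removing an electron from a noble-gas core or deeper; the smaller core (lower principal quantum number) is held far more tightly, and within a period the higher nuclear charge binds the same core more tightly.
Tabulated IE_3 (kJ/mol): Be 14849, Li 11815, Na 6910.
Overall IE_3 order: Na < Li < Be.

Na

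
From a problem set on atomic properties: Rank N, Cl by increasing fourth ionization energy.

Cl < N

IE_4 is the cost of taking one more electron from the +3 cation: N³⁺ still has 2 valence electrons; Cl³⁺ still has 4 valence electrons.
All are still removing valence electrons, so compare the +3 ions as you would atoms: IE_4 generally rises across a period (higher Z_eff) and falls down a group (larger shell), subject to the usual subshell exceptions.
Valence configurations: N³⁺ [He]2s², Cl³⁺ [Ne]3s²3p².
The numbers (kJ/mol): N 7475, Cl 5159.
So the fourth ionization energies run Cl < N.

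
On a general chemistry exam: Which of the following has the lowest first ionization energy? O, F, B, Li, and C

IE₁ increases left→right with effective nuclear charge and decreases top→bottom as the valence shell moves farther out.
All lie in period 2, so first ionization energy increases left to right.
The lowest first ionization energy among these belongs to Li.

Li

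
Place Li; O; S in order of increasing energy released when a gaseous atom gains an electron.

EA tends to increase across a period and decrease down a group, though the pattern is less regular than for IE or radius.
These span different periods and groups, so the two trends combine.
O > Li: both are in period 2; the period trend gives O the larger value.
S > O: this pair runs against the simple trend — see the exception note.
Note the exception: S has a higher electron affinity than O, contrary to the simple trend — the compact 2p subshell of O repels the added electron more than S's larger 3p does.
For reference (kJ/mol): Li 60, O 141, S 200.
So from lowest to highest: Li < O < S.

Li, O, S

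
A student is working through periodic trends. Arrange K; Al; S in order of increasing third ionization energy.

Al < S < K

IE_3 is the cost of taking one more electron from the +2 cation: K²⁺ is already 1 electron into the core; Al²⁺ still has 1 valence electron; S²⁺ still has 4 valence electrons.
Breaking into a closed-shell core is much more expensive than removing a leftover valence electron — K has the largest IE_3 here.
Valence configurations: Al²⁺ [Ne]3s¹, S²⁺ [Ne]3s²3p².
Approximate IE_3 values (kJ/mol): K 4420, Al 2745, S 3357.
So the third ionization energies run Al < S < K.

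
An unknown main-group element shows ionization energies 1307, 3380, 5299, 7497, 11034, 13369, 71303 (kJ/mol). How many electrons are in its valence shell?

6

Look for the largest jump between consecutive ionization energies: IE7/IE6 ≈ 5.3, far larger than any earlier ratio.
That jump marks the point where a core electron is being removed. So the atom has 6 valence electrons.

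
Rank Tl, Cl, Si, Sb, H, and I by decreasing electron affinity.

Cl, I, Si, Sb, H, Tl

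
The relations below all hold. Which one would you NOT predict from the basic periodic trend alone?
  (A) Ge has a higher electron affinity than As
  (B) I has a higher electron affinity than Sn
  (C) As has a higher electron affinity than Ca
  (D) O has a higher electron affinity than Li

(A)

The general trend: electron affinity increases across a period and decreases down a group.
(A) Ge (period 4, group 14) vs As (period 4, group 15): the stated order contradicts the simple trend.
(B) I (period 5, group 17) vs Sn (period 5, group 14): the stated order agrees with the simple trend.
(C) As (period 4, group 15) vs Ca (period 4, group 2): the stated order agrees with the simple trend.
(D) O (period 2, group 16) vs Li (period 2, group 1): the stated order agrees with the simple trend.
The exception is (A): adding an electron to As's half-filled 4p³ is unfavourable, so Ge (4p²) has the more exothermic EA.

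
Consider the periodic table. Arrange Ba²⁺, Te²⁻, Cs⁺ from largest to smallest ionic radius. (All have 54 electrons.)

All of these have 54 electrons, so size is governed by nuclear charge alone: the more protons, the stronger the pull on the same electron cloud, and the smaller the ion.
Nuclear charges: Ba²⁺ (Z=56), Cs⁺ (Z=55), Te²⁻ (Z=52).
Largest to smallest: Te²⁻ > Cs⁺ > Ba²⁺.

Te²⁻ > Cs⁺ > Ba²⁺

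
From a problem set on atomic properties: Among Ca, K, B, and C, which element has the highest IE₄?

B

The fourth ionization energy removes an electron from the +3 ion. For each element: Ca³⁺ is already 1 electron into the core; K³⁺ is already 2 electrons into the core; B³⁺ is the bare [He] core; C³⁺ still has 1 valence electron.
Usually core removal costs more than valence removal, but here the competition is close: a tightly held n=2 valence electron can cost more to remove than an n=3 core electron, so the actual values have to decide it.
Approximate IE_4 values (kJ/mol): Ca 6491, K 5877, B 25026, C 6223.
So the fourth ionization energies run K < C < Ca < B.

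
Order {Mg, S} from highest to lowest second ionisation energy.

Consider each +1 ion: Mg⁺ still has 1 valence electron; S⁺ still has 5 valence electrons.
All are still removing valence electrons, so compare the +1 ions as you would atoms: IE_2 generally rises across a period (higher Z_eff) and falls down a group (larger shell), subject to the usual subshell exceptions.
Valence configurations: Mg⁺ [Ne]3s¹, S⁺ [Ne]3s²3p³.
Approximate IE_2 values (kJ/mol): Mg 1451, S 2252.
Putting it together, IE_2: Mg < S.

S, Mg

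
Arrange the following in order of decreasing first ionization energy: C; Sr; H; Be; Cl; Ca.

H > Cl > C > Be > Ca > Sr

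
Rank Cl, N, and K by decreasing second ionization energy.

K > N > Cl

IE_2 is the cost of taking one more electron from the +1 cation: Cl⁺ still has 6 valence electrons; N⁺ still has 4 valence electrons; K⁺ is the bare [Ar] core.
Breaking into a closed-shell core is much more expensive than removing a leftover valence electron — K has the largest IE_2 here.
Valence configurations: Cl⁺ [Ne]3s²3p⁴, N⁺ [He]2s²2p².
Tabulated IE_2 (kJ/mol): Cl 2298, N 2856, K 3052.
Overall IE_2 order: Cl < N < K.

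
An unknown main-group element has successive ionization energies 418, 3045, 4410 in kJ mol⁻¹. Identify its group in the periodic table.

Group 1

Look for the largest jump between consecutive ionization energies: IE2/IE1 ≈ 7.3, far larger than any earlier ratio.
That jump marks the point where a core electron is being removed. So the atom has 1 valence electron.
A main-group element with 1 valence electron is in group 1.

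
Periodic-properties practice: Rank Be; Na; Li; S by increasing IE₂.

Be, S, Na, Li

The second ionization energy removes an electron from the +1 ion. For each element: Be⁺ still has 1 valence electron; Na⁺ is the bare [Ne] core; Li⁺ is the bare [He] core; S⁺ still has 5 valence electrons.
Core electrons are held far more tightly than valence electrons, so Na and Li top the IE_2 order.
Valence configurations: Be⁺ [He]2s¹, S⁺ [Ne]3s²3p³.
Approximate IE_2 values (kJ/mol): Be 1757, Na 4562, Li 7298, S 2252.
So the second ionization energies run Be < S < Na < Li.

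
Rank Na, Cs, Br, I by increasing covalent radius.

Br, I, Na, Cs

Moving right in a period, electrons are added to the same shell under a stronger nuclear pull, so atoms get smaller; moving down, a new shell is opened and atoms get larger.
Here both period and group differ, so the two effects have to be weighed against each other.
I > Br: I sits below Br in group 17, so the down-group effect alone puts I larger.
Na > I: the two effects oppose for this pair; the across-period effect wins (155 vs 133 pm).
Cs > Na: Cs sits below Na in group 1, so the down-group effect alone puts Cs larger.
Approximate values (pm): Na 155, Br 114, I 133, Cs 232.
So from smallest to largest: Br < I < Na < Cs.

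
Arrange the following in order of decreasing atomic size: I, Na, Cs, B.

Cs, Na, I, B

B is in period 2, group 13; Na is in period 3, group 1; I is in period 5, group 17; Cs is in period 6, group 1.
Atomic radius shrinks across a period as nuclear charge pulls the same shell inward, and grows down a group as new shells are added.
Here both period and group differ, so the two effects have to be weighed against each other.
I > B: the two effects oppose for this pair; the down-group effect wins (133 vs 85 pm).
Na > I: the two effects oppose for this pair; the across-period effect wins (155 vs 133 pm).
Cs > Na: they share group 1; the group trend gives Cs the larger value.
For reference (pm): B 85, Na 155, I 133, Cs 232.
So from largest to smallest: Cs > Na > I > B.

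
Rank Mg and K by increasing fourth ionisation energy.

K, Mg

The fourth ionization energy removes an electron from the +3 ion. For each element: Mg³⁺ is already 1 electron into the core; K³⁺ is already 2 electrons into the core.
All of these are removing an electron from a noble-gas core or deeper; the smaller core (lower principal quantum number) is held far more tightly, and within a period the higher nuclear charge binds the same core more tightly.
Tabulated IE_4 (kJ/mol): Mg 10543, K 5877.
Hence IE_4: K < Mg.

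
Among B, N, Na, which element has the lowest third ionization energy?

IE_3 is the cost of taking one more electron from the +2 cation: B²⁺ still has 1 valence electron; N²⁺ still has 3 valence electrons; Na²⁺ is already 1 electron into the core.
Breaking into a closed-shell core is much more expensive than removing a leftover valence electron — Na has the largest IE_3 here.
Valence configurations: B²⁺ [He]2s¹, N²⁺ [He]2s²2p¹.
The numbers (kJ/mol): B 3660, N 4578, Na 6910.
So the third ionization energies run B < N < Na.

B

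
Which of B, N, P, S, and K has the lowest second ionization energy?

P

After 1 electron has been removed, what remains? B⁺ still has 2 valence electrons; N⁺ still has 4 valence electrons; P⁺ still has 4 valence electrons; S⁺ still has 5 valence electrons; K⁺ is the bare [Ar] core.
Core electrons are held far more tightly than valence electrons, so K tops the IE_2 order.
Valence configurations: B⁺ [He]2s², N⁺ [He]2s²2p², P⁺ [Ne]3s²3p², S⁺ [Ne]3s²3p³.
Tabulated IE_2 (kJ/mol): B 2427, N 2856, P 1907, S 2252, K 3052.
So the second ionization energies run P < S < B < N < K.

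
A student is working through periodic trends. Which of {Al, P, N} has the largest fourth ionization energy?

IE_4 is the cost of taking one more electron from the +3 cation: Al³⁺ is the bare [Ne] core; P³⁺ still has 2 valence electrons; N³⁺ still has 2 valence electrons.
Breaking into a closed-shell core is much more expensive than removing a leftover valence electron — Al has the largest IE_4 here.
Valence configurations: P³⁺ [Ne]3s², N³⁺ [He]2s².
The numbers (kJ/mol): Al 11577, P 4964, N 7475.
So the fourth ionization energies run P < N < Al.

Al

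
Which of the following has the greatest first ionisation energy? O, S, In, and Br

O

O is in period 2, group 16; S is in period 3, group 16; Br is in period 4, group 17; In is in period 5, group 13.
IE₁ increases left→right with effective nuclear charge and decreases top→bottom as the valence shell moves farther out.
These span different periods and groups, so the two trends combine.
S > In: relative to In, both the across-period and down-group shifts push S's first ionization energy up.
Br > S: period and group pull opposite ways; the across-period shift dominates (1140 vs 1000 kJ/mol).
O > Br: period and group pull opposite ways; the down-group shift dominates (1314 vs 1140 kJ/mol).
Approximate values (kJ/mol): O 1314, S 1000, Br 1140, In 558.
The greatest first ionisation energy among these belongs to O.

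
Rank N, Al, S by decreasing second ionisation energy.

The second ionization energy removes an electron from the +1 ion. For each element: N⁺ still has 4 valence electrons; Al⁺ still has 2 valence electrons; S⁺ still has 5 valence electrons.
All are still removing valence electrons, so compare the +1 ions as you would atoms: IE_2 generally rises across a period (higher Z_eff) and falls down a group (larger shell), subject to the usual subshell exceptions.
Valence configurations: N⁺ [He]2s²2p², Al⁺ [Ne]3s², S⁺ [Ne]3s²3p³.
Approximate IE_2 values (kJ/mol): N 2856, Al 1817, S 2252.
Hence IE_2: Al < S < N.

N > S > Al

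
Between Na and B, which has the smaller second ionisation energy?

IE_2 is the cost of taking one more electron from the +1 cation: Na⁺ is the bare [Ne] core; B⁺ still has 2 valence electrons.
Core electrons are held far more tightly than valence electrons, so Na tops the IE_2 order.
Approximate IE_2 values (kJ/mol): Na 4562, B 2427.
Putting it together, IE_2: B < Na.

B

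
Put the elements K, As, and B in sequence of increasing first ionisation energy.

K, B, As

B is in period 2, group 13; K is in period 4, group 1; As is in period 4, group 15.
First ionization energy rises across a period (greater Z_eff holds electrons more tightly) and falls down a group (valence electrons are farther from the nucleus).
These span different periods and groups, so the two trends combine.
B > K: both effects reinforce here, so B is clearly the higher of the two.
As > B: period and group pull opposite ways; the across-period shift dominates (947 vs 801 kJ/mol).
Tabulated first ionization energy (kJ/mol): B 801, K 419, As 947.
So from lowest to highest: K < B < As.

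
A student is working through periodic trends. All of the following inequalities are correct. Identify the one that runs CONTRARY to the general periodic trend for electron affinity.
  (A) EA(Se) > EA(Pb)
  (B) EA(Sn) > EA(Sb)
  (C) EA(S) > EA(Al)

(B)

The general trend: electron affinity increases across a period and decreases down a group.
(A) Se (period 4, group 16) vs Pb (period 6, group 14): the stated order agrees with the simple trend.
(B) Sn (period 5, group 14) vs Sb (period 5, group 15): the stated order contradicts the simple trend.
(C) S (period 3, group 16) vs Al (period 3, group 13): the stated order agrees with the simple trend.
The exception is (B): adding an electron to Sb's half-filled 5p³ is unfavourable, so Sn has the more exothermic EA.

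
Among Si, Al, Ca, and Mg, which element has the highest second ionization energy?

Al

IE_2 is the cost of taking one more electron from the +1 cation: Si⁺ still has 3 valence electrons; Al⁺ still has 2 valence electrons; Ca⁺ still has 1 valence electron; Mg⁺ still has 1 valence electron.
All are still removing valence electrons, so compare the +1 ions as you would atoms: IE_2 generally rises across a period (higher Z_eff) and falls down a group (larger shell), subject to the usual subshell exceptions.
Valence configurations: Si⁺ [Ne]3s²3p¹, Al⁺ [Ne]3s², Ca⁺ [Ar]4s¹, Mg⁺ [Ne]3s¹.
Si⁺ loses a lone 3p electron whereas Al⁺ must break into a filled 3s² pair, so IE_2(Al) > IE_2(Si) even though Si has the higher nuclear charge.
Approximate IE_2 values (kJ/mol): Si 1577, Al 1817, Ca 1145, Mg 1451.
Hence IE_2: Ca < Mg < Si < Al.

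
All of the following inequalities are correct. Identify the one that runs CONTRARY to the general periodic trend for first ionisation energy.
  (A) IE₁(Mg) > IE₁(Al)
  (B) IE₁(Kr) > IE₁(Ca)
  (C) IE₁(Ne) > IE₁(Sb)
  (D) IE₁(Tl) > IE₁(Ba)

(A)

The general trend: first ionisation energy increases across a period and decreases down a group.
(A) Mg (period 3, group 2) vs Al (period 3, group 13): the stated order contradicts the simple trend.
(B) Kr (period 4, group 18) vs Ca (period 4, group 2): the stated order agrees with the simple trend.
(C) Ne (period 2, group 18) vs Sb (period 5, group 15): the stated order agrees with the simple trend.
(D) Tl (period 6, group 13) vs Ba (period 6, group 2): the stated order agrees with the simple trend.
The exception is (A): Al's single 3p electron is easier to remove than one from Mg's filled 3s².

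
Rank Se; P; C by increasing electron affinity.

P < C < Se

C is in period 2, group 14; P is in period 3, group 15; Se is in period 4, group 16.
Atoms with high Z_eff and room in the valence shell (especially the halogens) have the most exothermic electron affinities.
These sit on a diagonal, where the across-period and down-group effects partly cancel.
C > P: the two effects oppose for this pair; the down-group effect wins (122 vs 72 kJ/mol).
Se > C: the two effects oppose for this pair; the across-period effect wins (195 vs 122 kJ/mol).
For reference (kJ/mol): C 122, P 72, Se 195.
So from lowest to highest: P < C < Se.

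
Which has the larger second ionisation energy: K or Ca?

K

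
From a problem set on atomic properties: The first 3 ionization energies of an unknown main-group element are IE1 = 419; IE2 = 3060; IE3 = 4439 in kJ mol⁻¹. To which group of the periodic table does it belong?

Group 1

Look for the largest jump between consecutive ionization energies: IE2/IE1 ≈ 7.3, far larger than any earlier ratio.
That jump marks the point where a core electron is being removed. So the atom has 1 valence electron.
A main-group element with 1 valence electron is in group 1.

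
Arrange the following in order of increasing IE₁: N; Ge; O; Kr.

Ge < O < Kr < N

N is in period 2, group 15; O is in period 2, group 16; Ge is in period 4, group 14; Kr is in period 4, group 18.
IE₁ increases left→right with effective nuclear charge and decreases top→bottom as the valence shell moves farther out.
Here both period and group differ, so the two effects have to be weighed against each other.
O > Ge: both effects reinforce here, so O is clearly the higher of the two.
Kr > O: the two effects oppose for this pair; the across-period effect wins (1351 vs 1314 kJ/mol).
N > Kr: period and group pull opposite ways; the down-group shift dominates (1402 vs 1351 kJ/mol).
Note the exception: N has a higher first ionization energy than O, contrary to the simple trend — pairing an electron in O's 2p⁴ costs repulsion energy, so O ionizes more easily than half-filled N (2p³).
For reference (kJ/mol): N 1402, O 1314, Ge 762, Kr 1351.
So from lowest to highest: Ge < O < Kr < N.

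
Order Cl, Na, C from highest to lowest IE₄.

Na, C, Cl

After 3 electrons have been removed, what remains? Cl³⁺ still has 4 valence electrons; Na³⁺ is already 2 electrons into the core; C³⁺ still has 1 valence electron.
Pulling an electron out of a noble-gas core costs far more than removing a remaining valence electron, so Na sits at the high end of IE_4.
Valence configurations: Cl³⁺ [Ne]3s²3p², C³⁺ [He]2s¹.
Approximate IE_4 values (kJ/mol): Cl 5159, Na 9543, C 6223.
Hence IE_4: Cl < C < Na.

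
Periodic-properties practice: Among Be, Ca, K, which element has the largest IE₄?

Be

After 3 electrons have been removed, what remains? Be³⁺ is already 1 electron into the core; Ca³⁺ is already 1 electron into the core; K³⁺ is already 2 electrons into the core.
All of these are removing an electron from a noble-gas core or deeper; the smaller core (lower principal quantum number) is held far more tightly, and within a period the higher nuclear charge binds the same core more tightly.
The numbers (kJ/mol): Be 21007, Ca 6491, K 5877.
Putting it together, IE_4: K < Ca < Be.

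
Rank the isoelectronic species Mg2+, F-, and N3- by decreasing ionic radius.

All of these have 10 electrons, so size is governed by nuclear charge alone: the more protons, the stronger the pull on the same electron cloud, and the smaller the ion.
Nuclear charges: Mg2+ (Z=12), F- (Z=9), N3- (Z=7).
Largest to smallest: N3- > F- > Mg2+.

N3-, F-, Mg2+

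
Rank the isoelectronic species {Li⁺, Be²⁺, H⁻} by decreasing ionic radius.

H⁻ > Li⁺ > Be²⁺

All of these have 2 electrons, so size is governed by nuclear charge alone: the more protons, the stronger the pull on the same electron cloud, and the smaller the ion.
Nuclear charges: Be²⁺ (Z=4), Li⁺ (Z=3), H⁻ (Z=1).
Largest to smallest: H⁻ > Li⁺ > Be²⁺.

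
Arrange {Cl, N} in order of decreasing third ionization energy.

Consider each +2 ion: Cl²⁺ still has 5 valence electrons; N²⁺ still has 3 valence electrons.
All are still removing valence electrons, so compare the +2 ions as you would atoms: IE_3 generally rises across a period (higher Z_eff) and falls down a group (larger shell), subject to the usual subshell exceptions.
Valence configurations: Cl²⁺ [Ne]3s²3p³, N²⁺ [He]2s²2p¹.
The numbers (kJ/mol): Cl 3822, N 4578.
So the third ionization energies run Cl < N.

N, Cl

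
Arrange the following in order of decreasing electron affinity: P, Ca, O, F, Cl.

O is in period 2, group 16; F is in period 2, group 17; P is in period 3, group 15; Cl is in period 3, group 17; Ca is in period 4, group 2.
Adding an electron releases more energy for atoms nearer the top right (short of the noble gases).
These span different periods and groups, so the two trends combine.
P > Ca: both effects reinforce here, so P is clearly the higher of the two.
O > P: both effects reinforce here, so O is clearly the higher of the two.
F > O: both are in period 2; the period trend gives F the larger value.
Cl > F: this pair runs against the simple trend — see the exception note.
Note the exception: Cl has a higher electron affinity than F, contrary to the simple trend — F's small 2p subshell makes the incoming electron feel strong e⁻–e⁻ repulsion, so Cl actually releases more energy on gaining an electron.
For reference (kJ/mol): O 141, F 328, P 72, Cl 349, Ca 2.
So from highest to lowest: Cl > F > O > P > Ca.

Cl > F > O > P > Ca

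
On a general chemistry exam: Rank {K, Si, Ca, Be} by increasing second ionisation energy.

Ca, Si, Be, K

IE_2 is the cost of taking one more electron from the +1 cation: K⁺ is the bare [Ar] core; Si⁺ still has 3 valence electrons; Ca⁺ still has 1 valence electron; Be⁺ still has 1 valence electron.
Breaking into a closed-shell core is much more expensive than removing a leftover valence electron — K has the largest IE_2 here.
Valence configurations: Si⁺ [Ne]3s²3p¹, Ca⁺ [Ar]4s¹, Be⁺ [He]2s¹.
Approximate IE_2 values (kJ/mol): K 3052, Si 1577, Ca 1145, Be 1757.
Overall IE_2 order: Ca < Si < Be < K.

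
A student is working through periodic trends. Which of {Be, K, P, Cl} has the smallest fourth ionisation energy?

P

After 3 electrons have been removed, what remains? Be³⁺ is already 1 electron into the core; K³⁺ is already 2 electrons into the core; P³⁺ still has 2 valence electrons; Cl³⁺ still has 4 valence electrons.
Core electrons are held far more tightly than valence electrons, so K and Be top the IE_4 order.
Valence configurations: P³⁺ [Ne]3s², Cl³⁺ [Ne]3s²3p².
The numbers (kJ/mol): Be 21007, K 5877, P 4964, Cl 5159.
Overall IE_4 order: P < Cl < K < Be.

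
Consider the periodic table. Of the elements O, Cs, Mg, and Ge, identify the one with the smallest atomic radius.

O

O is in period 2, group 16; Mg is in period 3, group 2; Ge is in period 4, group 14; Cs is in period 6, group 1.
Moving right in a period, electrons are added to the same shell under a stronger nuclear pull, so atoms get smaller; moving down, a new shell is opened and atoms get larger.
Here both period and group differ, so the two effects have to be weighed against each other.
Ge > O: relative to O, both the across-period and down-group shifts push Ge's atomic radius up.
Mg > Ge: the two effects oppose for this pair; the across-period effect wins (139 vs 121 pm).
Cs > Mg: relative to Mg, both the across-period and down-group shifts push Cs's atomic radius up.
Tabulated atomic radius (pm): O 63, Mg 139, Ge 121, Cs 232.
The smallest atomic radius among these belongs to O.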